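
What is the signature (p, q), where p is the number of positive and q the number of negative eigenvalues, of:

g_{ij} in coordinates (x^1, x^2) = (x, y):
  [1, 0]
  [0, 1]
The metric is diagonal, so its eigenvalues are the diagonal entries: 1, 1 (at a generic point, where coordinate-dependent entries are positive).
2 positive, 0 negative.
(2, 0) - Riemannian (positive definite)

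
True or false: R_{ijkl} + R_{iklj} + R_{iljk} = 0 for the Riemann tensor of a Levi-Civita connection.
This is the first (algebraic) Bianchi identity.
True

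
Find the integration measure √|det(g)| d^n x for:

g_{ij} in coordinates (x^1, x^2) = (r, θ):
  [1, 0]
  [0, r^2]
det(g) = r^2
√|det(g)| = r
Volume element: dV = r dr dθ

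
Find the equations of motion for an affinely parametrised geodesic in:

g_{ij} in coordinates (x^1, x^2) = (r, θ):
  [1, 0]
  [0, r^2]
Geodesic equation: d^2x^k/dλ^2 + Γ^k_{ij} (dx^i/dλ)(dx^j/dλ) = 0.
Non-zero Christoffel symbols:
Γ^r_{θ θ} = -r
Γ^θ_{r θ} = 1/r
Substituting (the symmetric pair Γ^k_{ij}, Γ^k_{ji} combines into a factor 2):
d^2r/dλ^2 - r (dθ/dλ)^2 = 0
d^2θ/dλ^2 + (2/r) (dr/dλ)(dθ/dλ) = 0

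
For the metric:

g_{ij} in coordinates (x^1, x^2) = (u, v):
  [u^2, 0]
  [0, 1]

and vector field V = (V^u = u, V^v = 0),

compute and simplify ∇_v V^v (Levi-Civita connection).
Non-zero Christoffel symbols:
Γ^u_{u u} = 1/u
∇_v V^v = ∂_v V^v + Γ^v_{v j} V^j
  = (0) + (0)(u) + (0)(0)
  = 0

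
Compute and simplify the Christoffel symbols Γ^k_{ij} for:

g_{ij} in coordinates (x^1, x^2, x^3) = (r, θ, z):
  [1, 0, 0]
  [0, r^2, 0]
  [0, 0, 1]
Using Γ^k_{ij} = (1/2) g^{km} (∂_i g_{mj} + ∂_j g_{mi} - ∂_m g_{ij}); the metric is diagonal, so only the m = k term contributes.
Non-zero symbols (using the symmetry Γ^k_{ij} = Γ^k_{ji}):
Γ^r_{θ θ} = (1/2) g^{rr} (∂_θ g_{rθ} + ∂_θ g_{rθ} - ∂_r g_{θθ}) = (1/2)(1)((0) + (0) - (2*r)) = -r
Γ^θ_{r θ} = (1/2) g^{θθ} (∂_r g_{θθ} + ∂_θ g_{θr} - ∂_θ g_{rθ}) = (1/2)(1/r^2)((2*r) + (0) - (0)) = 1/r
All other Christoffel symbols are zero.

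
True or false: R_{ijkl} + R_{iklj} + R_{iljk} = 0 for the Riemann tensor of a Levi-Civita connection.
This is the first (algebraic) Bianchi identity.
True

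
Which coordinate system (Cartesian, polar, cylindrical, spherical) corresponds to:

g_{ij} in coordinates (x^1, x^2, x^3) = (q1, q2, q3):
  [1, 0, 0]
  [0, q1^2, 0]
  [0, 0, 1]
The line element ds^2 = dq1^2 + q1^2 dq2^2 + dq3^2 is dr^2 + r^2 dθ^2 + dz^2 with q1 = r, q2 = θ, q3 = z.
cylindrical coordinates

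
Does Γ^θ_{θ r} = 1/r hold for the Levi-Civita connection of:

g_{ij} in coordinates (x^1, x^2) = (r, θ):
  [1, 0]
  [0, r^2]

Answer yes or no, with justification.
Γ^θ_{θ r} = (1/2) g^{θθ} (∂_θ g_{θr} + ∂_r g_{θθ} - ∂_θ g_{θr}) = (1/2)(1/r^2)((0) + (2*r) - (0)) = 1/r
This equals the proposed value 1/r.
Yes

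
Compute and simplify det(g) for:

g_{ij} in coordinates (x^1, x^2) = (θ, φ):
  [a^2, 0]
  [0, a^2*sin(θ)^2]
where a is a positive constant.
For a 2×2 metric: det(g) = g_{11}·g_{22} - g_{12}·g_{21}
= (a^2)·(a^2*sin(θ)^2) - (0)·(0)
= a^4*sin(θ)^2 - 0
det(g) = a^4*sin(θ)^2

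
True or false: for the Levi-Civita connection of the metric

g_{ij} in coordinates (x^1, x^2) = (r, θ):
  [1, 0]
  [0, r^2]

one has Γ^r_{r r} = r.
Γ^r_{r r} = (1/2) g^{rr} (∂_r g_{rr} + ∂_r g_{rr} - ∂_r g_{rr}) = (1/2)(1)((0) + (0) - (0)) = 0
This differs from the proposed value r.
False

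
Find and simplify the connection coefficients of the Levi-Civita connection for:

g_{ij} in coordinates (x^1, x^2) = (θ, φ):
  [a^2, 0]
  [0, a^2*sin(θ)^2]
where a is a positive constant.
Using Γ^k_{ij} = (1/2) g^{km} (∂_i g_{mj} + ∂_j g_{mi} - ∂_m g_{ij}); the metric is diagonal, so only the m = k term contributes.
Non-zero symbols (using the symmetry Γ^k_{ij} = Γ^k_{ji}):
Γ^θ_{φ φ} = (1/2) g^{θθ} (∂_φ g_{θφ} + ∂_φ g_{θφ} - ∂_θ g_{φφ}) = (1/2)(1/a^2)((0) + (0) - (a^2*sin(2*θ))) = -sin(2*θ)/2
Γ^φ_{θ φ} = (1/2) g^{φφ} (∂_θ g_{φφ} + ∂_φ g_{φθ} - ∂_φ g_{θφ}) = (1/2)(1/(a^2*sin(θ)^2))((a^2*sin(2*θ)) + (0) - (0)) = 1/tan(θ)
All other Christoffel symbols are zero.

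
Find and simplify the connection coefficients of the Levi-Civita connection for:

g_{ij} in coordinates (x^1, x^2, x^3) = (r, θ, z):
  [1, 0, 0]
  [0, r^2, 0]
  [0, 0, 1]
Using Γ^k_{ij} = (1/2) g^{km} (∂_i g_{mj} + ∂_j g_{mi} - ∂_m g_{ij}); the metric is diagonal, so only the m = k term contributes.
Non-zero symbols (using the symmetry Γ^k_{ij} = Γ^k_{ji}):
Γ^r_{θ θ} = (1/2) g^{rr} (∂_θ g_{rθ} + ∂_θ g_{rθ} - ∂_r g_{θθ}) = (1/2)(1)((0) + (0) - (2*r)) = -r
Γ^θ_{r θ} = (1/2) g^{θθ} (∂_r g_{θθ} + ∂_θ g_{θr} - ∂_θ g_{rθ}) = (1/2)(1/r^2)((2*r) + (0) - (0)) = 1/r
All other Christoffel symbols are zero.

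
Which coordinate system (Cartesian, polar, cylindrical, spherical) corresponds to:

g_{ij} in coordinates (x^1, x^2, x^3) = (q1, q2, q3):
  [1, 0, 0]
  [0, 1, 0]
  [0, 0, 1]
All components are constant and the metric is the identity, i.e. orthonormal rectilinear coordinates.
Cartesian (3D) coordinates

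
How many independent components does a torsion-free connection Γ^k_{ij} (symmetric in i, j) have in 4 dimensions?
Γ^k_{ij} has n choices for the upper index and n(n+1)/2 independent symmetric lower index pairs.
Total = 4 × 4×5/2 = 4 × 10 = 40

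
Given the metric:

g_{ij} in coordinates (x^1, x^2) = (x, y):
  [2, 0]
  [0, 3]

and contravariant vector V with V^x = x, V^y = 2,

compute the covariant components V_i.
V_i = g_{ij} V^j:
V_x = (2)(x) + (0)(2) = 2*x
V_y = (0)(x) + (3)(2) = 6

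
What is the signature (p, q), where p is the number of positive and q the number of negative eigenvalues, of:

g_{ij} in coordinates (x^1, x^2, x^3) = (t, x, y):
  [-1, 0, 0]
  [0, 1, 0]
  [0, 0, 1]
The metric is diagonal, so its eigenvalues are the diagonal entries: -1, 1, 1 (at a generic point, where coordinate-dependent entries are positive).
2 positive, 1 negative.
(2, 1) - Lorentzian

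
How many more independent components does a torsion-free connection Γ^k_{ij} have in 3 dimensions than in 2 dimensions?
Independent components in n dimensions: n × n(n+1)/2 = n^2(n+1)/2.
3D: 3 × 6 = 18
2D: 2 × 3 = 6
Difference = 18 - 6 = 12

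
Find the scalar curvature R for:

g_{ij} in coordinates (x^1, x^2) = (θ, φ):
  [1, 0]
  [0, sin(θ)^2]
Non-zero Christoffel symbols (Γ^k_{ij} = Γ^k_{ji}):
Γ^θ_{φ φ} = -sin(2*θ)/2
Γ^φ_{θ φ} = 1/tan(θ)
Ricci tensor (R_{ij} = R^k_{ikj}): R_{θθ} = 1, R_{θφ} = 0, R_{φφ} = sin(θ)^2
Inverse metric: g^{θθ} = 1, g^{φφ} = 1/sin(θ)^2
R = g^{ij} R_{ij} = (1)(1) + (1/sin(θ)^2)(sin(θ)^2) = 2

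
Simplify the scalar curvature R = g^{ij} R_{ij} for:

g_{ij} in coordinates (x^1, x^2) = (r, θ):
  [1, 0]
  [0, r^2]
Non-zero Christoffel symbols (Γ^k_{ij} = Γ^k_{ji}):
Γ^r_{θ θ} = -r
Γ^θ_{r θ} = 1/r
Ricci tensor (R_{ij} = R^k_{ikj}): R_{rr} = 0, R_{rθ} = 0, R_{θθ} = 0
Inverse metric: g^{rr} = 1, g^{θθ} = 1/r^2
R = g^{ij} R_{ij} = (1)(0) + (1/r^2)(0) = 0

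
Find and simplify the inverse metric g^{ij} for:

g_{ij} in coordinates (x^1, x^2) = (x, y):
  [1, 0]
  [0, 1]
The metric is diagonal, so g^{ij} is diagonal with entries 1/g_{ii}: diag(1, 1).
g^{ij}:
  [1, 0]
  [0, 1]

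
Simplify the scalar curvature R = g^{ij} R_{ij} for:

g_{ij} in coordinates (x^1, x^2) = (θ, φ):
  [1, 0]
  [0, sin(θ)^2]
Non-zero Christoffel symbols (Γ^k_{ij} = Γ^k_{ji}):
Γ^θ_{φ φ} = -sin(2*θ)/2
Γ^φ_{θ φ} = 1/tan(θ)
Ricci tensor (R_{ij} = R^k_{ikj}): R_{θθ} = 1, R_{θφ} = 0, R_{φφ} = sin(θ)^2
Inverse metric: g^{θθ} = 1, g^{φφ} = 1/sin(θ)^2
R = g^{ij} R_{ij} = (1)(1) + (1/sin(θ)^2)(sin(θ)^2) = 2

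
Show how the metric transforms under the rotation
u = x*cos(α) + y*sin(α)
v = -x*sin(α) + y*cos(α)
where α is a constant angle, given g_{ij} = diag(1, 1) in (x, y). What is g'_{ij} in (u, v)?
Invert the transformation: x = u*cos(α) - v*sin(α), y = u*sin(α) + v*cos(α)
g'_{ij} = (∂x^k/∂x'^i)(∂x^l/∂x'^j) g_{kl}; with g_{kl} = δ_{kl} this is Σ_k (∂x^k/∂x'^i)(∂x^k/∂x'^j).
Jacobian: ∂x/∂u = cos(α), ∂x/∂v = -sin(α), ∂y/∂u = sin(α), ∂y/∂v = cos(α)
g'_{uu} = (cos(α))(cos(α)) + (sin(α))(sin(α)) = 1
g'_{uv} = (cos(α))(-sin(α)) + (sin(α))(cos(α)) = 0
g'_{vv} = (-sin(α))(-sin(α)) + (cos(α))(cos(α)) = 1
g'_{ij} = diag(1, 1)
The Euclidean metric is invariant under rotations.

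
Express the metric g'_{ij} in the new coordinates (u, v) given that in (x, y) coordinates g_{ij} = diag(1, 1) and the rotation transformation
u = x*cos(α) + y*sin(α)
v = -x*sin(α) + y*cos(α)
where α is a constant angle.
Invert the transformation: x = u*cos(α) - v*sin(α), y = u*sin(α) + v*cos(α)
g'_{ij} = (∂x^k/∂x'^i)(∂x^l/∂x'^j) g_{kl}; with g_{kl} = δ_{kl} this is Σ_k (∂x^k/∂x'^i)(∂x^k/∂x'^j).
Jacobian: ∂x/∂u = cos(α), ∂x/∂v = -sin(α), ∂y/∂u = sin(α), ∂y/∂v = cos(α)
g'_{uu} = (cos(α))(cos(α)) + (sin(α))(sin(α)) = 1
g'_{uv} = (cos(α))(-sin(α)) + (sin(α))(cos(α)) = 0
g'_{vv} = (-sin(α))(-sin(α)) + (cos(α))(cos(α)) = 1
g'_{ij} = diag(1, 1)
The Euclidean metric is invariant under rotations.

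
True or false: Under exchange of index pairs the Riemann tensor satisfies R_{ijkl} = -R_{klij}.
The pair-exchange symmetry has a plus sign: R_{ijkl} = +R_{klij}.
False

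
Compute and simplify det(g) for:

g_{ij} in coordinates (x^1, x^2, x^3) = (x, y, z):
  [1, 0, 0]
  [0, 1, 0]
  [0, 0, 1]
Diagonal metric: det(g) = g_{11}·g_{22}·g_{33}
= (1)·(1)·(1)
det(g) = 1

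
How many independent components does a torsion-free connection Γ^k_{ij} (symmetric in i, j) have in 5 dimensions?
Γ^k_{ij} has n choices for the upper index and n(n+1)/2 independent symmetric lower index pairs.
Total = 5 × 5×6/2 = 5 × 15 = 75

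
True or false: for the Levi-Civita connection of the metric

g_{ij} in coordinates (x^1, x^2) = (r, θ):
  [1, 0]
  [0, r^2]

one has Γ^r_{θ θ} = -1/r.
Γ^r_{θ θ} = (1/2) g^{rr} (∂_θ g_{rθ} + ∂_θ g_{rθ} - ∂_r g_{θθ}) = (1/2)(1)((0) + (0) - (2*r)) = -r
This differs from the proposed value -1/r.
False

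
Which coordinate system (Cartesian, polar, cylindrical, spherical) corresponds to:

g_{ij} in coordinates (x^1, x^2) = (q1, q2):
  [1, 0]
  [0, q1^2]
The line element ds^2 = dq1^2 + q1^2 dq2^2 is dr^2 + r^2 dθ^2 with q1 = r, q2 = θ.
polar coordinates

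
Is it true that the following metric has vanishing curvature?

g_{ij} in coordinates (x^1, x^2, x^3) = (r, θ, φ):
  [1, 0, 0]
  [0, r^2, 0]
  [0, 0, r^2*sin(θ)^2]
Non-zero Christoffel symbols:
Γ^r_{θ θ} = -r
Γ^r_{φ φ} = -r*sin(θ)^2
Γ^θ_{r θ} = 1/r
Γ^θ_{φ φ} = -sin(2*θ)/2
Γ^φ_{r φ} = 1/r
Γ^φ_{θ φ} = 1/tan(θ)
Ricci tensor: R_{rr} = 0, R_{rθ} = 0, R_{rφ} = 0, R_{θθ} = 0, R_{θφ} = 0, R_{φφ} = 0
All R_{ij} vanish; in 3 dimensions the Riemann tensor is fully determined by the Ricci tensor, so R^i_{jkl} = 0: the metric is flat (curvilinear coordinates on flat space).
Yes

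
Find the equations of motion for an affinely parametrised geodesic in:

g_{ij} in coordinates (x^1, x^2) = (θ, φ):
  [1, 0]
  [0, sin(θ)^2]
Geodesic equation: d^2x^k/dλ^2 + Γ^k_{ij} (dx^i/dλ)(dx^j/dλ) = 0.
Non-zero Christoffel symbols:
Γ^θ_{φ φ} = -sin(2*θ)/2
Γ^φ_{θ φ} = 1/tan(θ)
Substituting (the symmetric pair Γ^k_{ij}, Γ^k_{ji} combines into a factor 2):
d^2θ/dλ^2 - (sin(2*θ)/2) (dφ/dλ)^2 = 0
d^2φ/dλ^2 + (2/tan(θ)) (dθ/dλ)(dφ/dλ) = 0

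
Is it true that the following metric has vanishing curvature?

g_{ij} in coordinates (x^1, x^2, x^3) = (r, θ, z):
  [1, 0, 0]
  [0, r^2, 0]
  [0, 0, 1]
Non-zero Christoffel symbols:
Γ^r_{θ θ} = -r
Γ^θ_{r θ} = 1/r
Ricci tensor: R_{rr} = 0, R_{rθ} = 0, R_{rz} = 0, R_{θθ} = 0, R_{θz} = 0, R_{zz} = 0
All R_{ij} vanish; in 3 dimensions the Riemann tensor is fully determined by the Ricci tensor, so R^i_{jkl} = 0: the metric is flat (curvilinear coordinates on flat space).
Yes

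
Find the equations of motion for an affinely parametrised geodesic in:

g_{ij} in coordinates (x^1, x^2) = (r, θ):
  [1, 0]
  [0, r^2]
Geodesic equation: d^2x^k/dλ^2 + Γ^k_{ij} (dx^i/dλ)(dx^j/dλ) = 0.
Non-zero Christoffel symbols:
Γ^r_{θ θ} = -r
Γ^θ_{r θ} = 1/r
Substituting (the symmetric pair Γ^k_{ij}, Γ^k_{ji} combines into a factor 2):
d^2r/dλ^2 - r (dθ/dλ)^2 = 0
d^2θ/dλ^2 + (2/r) (dr/dλ)(dθ/dλ) = 0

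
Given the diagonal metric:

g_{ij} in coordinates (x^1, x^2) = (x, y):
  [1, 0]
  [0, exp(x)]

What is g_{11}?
With x^1 = x, x^2 = y, g_{11} = g_{xx} is the row-1, column-1 entry of the matrix.
g_{11} = 1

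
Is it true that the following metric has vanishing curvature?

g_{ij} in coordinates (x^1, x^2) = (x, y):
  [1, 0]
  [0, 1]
All metric components are constant, so every Christoffel symbol vanishes and R^i_{jkl} = 0.
Yes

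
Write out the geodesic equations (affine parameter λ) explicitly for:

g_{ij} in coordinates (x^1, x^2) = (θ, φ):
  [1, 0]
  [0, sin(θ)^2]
Geodesic equation: d^2x^k/dλ^2 + Γ^k_{ij} (dx^i/dλ)(dx^j/dλ) = 0.
Non-zero Christoffel symbols:
Γ^θ_{φ φ} = -sin(2*θ)/2
Γ^φ_{θ φ} = 1/tan(θ)
Substituting (the symmetric pair Γ^k_{ij}, Γ^k_{ji} combines into a factor 2):
d^2θ/dλ^2 - (sin(2*θ)/2) (dφ/dλ)^2 = 0
d^2φ/dλ^2 + (2/tan(θ)) (dθ/dλ)(dφ/dλ) = 0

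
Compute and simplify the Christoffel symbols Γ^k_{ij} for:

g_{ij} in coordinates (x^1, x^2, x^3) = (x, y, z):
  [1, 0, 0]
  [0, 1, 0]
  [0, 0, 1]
Using Γ^k_{ij} = (1/2) g^{km} (∂_i g_{mj} + ∂_j g_{mi} - ∂_m g_{ij}); the metric is diagonal, so only the m = k term contributes.
Every metric component is constant, so all ∂_m g_{ij} = 0 and every Christoffel symbol vanishes.
All Christoffel symbols are zero.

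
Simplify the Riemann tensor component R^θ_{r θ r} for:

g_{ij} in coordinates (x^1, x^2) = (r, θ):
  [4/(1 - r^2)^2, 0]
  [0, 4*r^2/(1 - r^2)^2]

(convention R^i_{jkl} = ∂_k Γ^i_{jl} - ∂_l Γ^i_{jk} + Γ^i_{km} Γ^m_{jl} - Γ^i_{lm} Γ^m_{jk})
Non-zero Christoffel symbols (Γ^k_{ij} = Γ^k_{ji}):
Γ^r_{r r} = 2*r/(1 - r^2)
Γ^r_{θ θ} = (r^3 + r)/(r^2 - 1)
Γ^θ_{r θ} = (-r^2 - 1)/(r^3 - r)
R^θ_{r θ r} = ∂_θ Γ^θ_{r r} - ∂_r Γ^θ_{r θ} + Γ^θ_{θ m} Γ^m_{r r} - Γ^θ_{r m} Γ^m_{r θ}
  = (0) - ((r^4 + 4*r^2 - 1)/(r^3 - r)^2) + (2*(r^2 + 1)/(r^2 - 1)^2) - ((r^2 + 1)^2/(r^3 - r)^2) = -4/(r^2 - 1)^2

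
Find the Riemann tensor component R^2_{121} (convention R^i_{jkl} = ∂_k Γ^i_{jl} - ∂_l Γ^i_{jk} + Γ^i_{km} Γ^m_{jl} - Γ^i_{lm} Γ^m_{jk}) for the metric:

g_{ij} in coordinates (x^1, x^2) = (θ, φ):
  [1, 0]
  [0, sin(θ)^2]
Non-zero Christoffel symbols (Γ^k_{ij} = Γ^k_{ji}):
Γ^θ_{φ φ} = -sin(2*θ)/2
Γ^φ_{θ φ} = 1/tan(θ)
R^φ_{θ φ θ} = ∂_φ Γ^φ_{θ θ} - ∂_θ Γ^φ_{θ φ} + Γ^φ_{φ m} Γ^m_{θ θ} - Γ^φ_{θ m} Γ^m_{θ φ}
  = (0) - (-1/sin(θ)^2) + (0) - (1/tan(θ)^2) = 1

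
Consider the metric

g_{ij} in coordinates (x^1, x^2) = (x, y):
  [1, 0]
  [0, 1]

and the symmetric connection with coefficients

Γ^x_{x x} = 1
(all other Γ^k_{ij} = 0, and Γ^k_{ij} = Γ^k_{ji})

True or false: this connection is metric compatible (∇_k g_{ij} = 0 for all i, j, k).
Using ∇_k g_{ij} = ∂_k g_{ij} - Γ^m_{ki} g_{mj} - Γ^m_{kj} g_{im}:
∇_x g_{xx} = (0) - (1) - (1) = -2 ≠ 0
So the connection is not metric compatible (it is not the Levi-Civita connection).
False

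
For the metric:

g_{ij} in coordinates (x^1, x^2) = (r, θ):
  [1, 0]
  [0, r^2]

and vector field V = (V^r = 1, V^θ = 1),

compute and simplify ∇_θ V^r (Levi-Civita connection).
Non-zero Christoffel symbols:
Γ^r_{θ θ} = -r
Γ^θ_{r θ} = 1/r
∇_θ V^r = ∂_θ V^r + Γ^r_{θ j} V^j
  = (0) + (0)(1) + (-r)(1)
  = -r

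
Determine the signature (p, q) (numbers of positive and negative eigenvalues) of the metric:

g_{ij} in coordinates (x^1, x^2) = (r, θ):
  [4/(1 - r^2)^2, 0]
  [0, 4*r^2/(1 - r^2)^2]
The metric is diagonal, so its eigenvalues are the diagonal entries: 4/(1 - r^2)^2, 4*r^2/(1 - r^2)^2 (at a generic point, where coordinate-dependent entries are positive).
2 positive, 0 negative.
(2, 0) - Riemannian (positive definite)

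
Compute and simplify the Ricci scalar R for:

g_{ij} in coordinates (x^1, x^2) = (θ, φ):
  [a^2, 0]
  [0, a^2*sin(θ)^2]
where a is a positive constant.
Non-zero Christoffel symbols (Γ^k_{ij} = Γ^k_{ji}):
Γ^θ_{φ φ} = -sin(2*θ)/2
Γ^φ_{θ φ} = 1/tan(θ)
Ricci tensor (R_{ij} = R^k_{ikj}): R_{θθ} = 1, R_{θφ} = 0, R_{φφ} = sin(θ)^2
Inverse metric: g^{θθ} = 1/a^2, g^{φφ} = 1/(a^2*sin(θ)^2)
R = g^{ij} R_{ij} = (1/a^2)(1) + (1/(a^2*sin(θ)^2))(sin(θ)^2) = 2/a^2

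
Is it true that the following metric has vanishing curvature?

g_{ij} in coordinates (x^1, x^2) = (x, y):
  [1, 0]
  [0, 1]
All metric components are constant, so every Christoffel symbol vanishes and R^i_{jkl} = 0.
Yes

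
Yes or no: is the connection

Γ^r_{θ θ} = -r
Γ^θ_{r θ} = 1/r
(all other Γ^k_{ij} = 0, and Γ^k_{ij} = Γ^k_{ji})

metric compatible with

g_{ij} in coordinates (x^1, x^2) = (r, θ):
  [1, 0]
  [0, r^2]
Using ∇_k g_{ij} = ∂_k g_{ij} - Γ^m_{ki} g_{mj} - Γ^m_{kj} g_{im}:
e.g. ∇_r g_{θθ} = (2*r) - (r) - (r) = 0
Every component ∇_k g_{ij} vanishes: the connection is metric compatible.
Yes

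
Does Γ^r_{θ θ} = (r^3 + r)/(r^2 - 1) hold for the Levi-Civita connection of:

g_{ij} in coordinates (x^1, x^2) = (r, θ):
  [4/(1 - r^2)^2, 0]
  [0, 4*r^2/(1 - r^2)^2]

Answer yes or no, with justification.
Γ^r_{θ θ} = (1/2) g^{rr} (∂_θ g_{rθ} + ∂_θ g_{rθ} - ∂_r g_{θθ}) = (1/2)((1 - r^2)^2/4)((0) + (0) - (-8*(r^3 + r)/(r^2 - 1)^3)) = (r^3 + r)/(r^2 - 1)
This equals the proposed value (r^3 + r)/(r^2 - 1).
Yes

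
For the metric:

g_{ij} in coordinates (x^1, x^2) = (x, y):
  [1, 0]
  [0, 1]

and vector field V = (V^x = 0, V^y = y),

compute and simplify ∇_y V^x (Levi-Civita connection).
All Christoffel symbols are zero.
∇_y V^x = ∂_y V^x + Γ^x_{y j} V^j
  = (0) + (0)(0) + (0)(y)
  = 0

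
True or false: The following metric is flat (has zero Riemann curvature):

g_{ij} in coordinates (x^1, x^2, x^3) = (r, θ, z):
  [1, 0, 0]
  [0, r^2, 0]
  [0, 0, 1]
Non-zero Christoffel symbols:
Γ^r_{θ θ} = -r
Γ^θ_{r θ} = 1/r
Ricci tensor: R_{rr} = 0, R_{rθ} = 0, R_{rz} = 0, R_{θθ} = 0, R_{θz} = 0, R_{zz} = 0
All R_{ij} vanish; in 3 dimensions the Riemann tensor is fully determined by the Ricci tensor, so R^i_{jkl} = 0: the metric is flat (curvilinear coordinates on flat space).
True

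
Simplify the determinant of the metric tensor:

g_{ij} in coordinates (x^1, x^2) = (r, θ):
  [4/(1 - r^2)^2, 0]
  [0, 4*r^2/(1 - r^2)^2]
For a 2×2 metric: det(g) = g_{11}·g_{22} - g_{12}·g_{21}
= (4/(1 - r^2)^2)·(4*r^2/(1 - r^2)^2) - (0)·(0)
= 16*r^2/(1 - r^2)^4 - 0
det(g) = 16*r^2/(1 - r^2)^4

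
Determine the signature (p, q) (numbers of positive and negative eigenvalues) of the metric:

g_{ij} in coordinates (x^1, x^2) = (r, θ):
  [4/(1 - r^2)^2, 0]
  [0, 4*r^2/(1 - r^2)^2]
The metric is diagonal, so its eigenvalues are the diagonal entries: 4/(1 - r^2)^2, 4*r^2/(1 - r^2)^2 (at a generic point, where coordinate-dependent entries are positive).
2 positive, 0 negative.
(2, 0) - Riemannian (positive definite)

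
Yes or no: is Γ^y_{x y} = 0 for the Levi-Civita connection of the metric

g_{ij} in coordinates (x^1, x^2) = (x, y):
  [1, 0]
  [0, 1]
Γ^y_{x y} = (1/2) g^{yy} (∂_x g_{yy} + ∂_y g_{yx} - ∂_y g_{xy}) = (1/2)(1)((0) + (0) - (0)) = 0
This equals the proposed value 0.
Yes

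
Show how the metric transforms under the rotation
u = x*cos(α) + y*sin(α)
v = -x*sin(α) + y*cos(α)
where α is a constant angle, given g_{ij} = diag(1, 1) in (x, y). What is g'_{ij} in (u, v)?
Invert the transformation: x = u*cos(α) - v*sin(α), y = u*sin(α) + v*cos(α)
g'_{ij} = (∂x^k/∂x'^i)(∂x^l/∂x'^j) g_{kl}; with g_{kl} = δ_{kl} this is Σ_k (∂x^k/∂x'^i)(∂x^k/∂x'^j).
Jacobian: ∂x/∂u = cos(α), ∂x/∂v = -sin(α), ∂y/∂u = sin(α), ∂y/∂v = cos(α)
g'_{uu} = (cos(α))(cos(α)) + (sin(α))(sin(α)) = 1
g'_{uv} = (cos(α))(-sin(α)) + (sin(α))(cos(α)) = 0
g'_{vv} = (-sin(α))(-sin(α)) + (cos(α))(cos(α)) = 1
g'_{ij} = diag(1, 1)
The Euclidean metric is invariant under rotations.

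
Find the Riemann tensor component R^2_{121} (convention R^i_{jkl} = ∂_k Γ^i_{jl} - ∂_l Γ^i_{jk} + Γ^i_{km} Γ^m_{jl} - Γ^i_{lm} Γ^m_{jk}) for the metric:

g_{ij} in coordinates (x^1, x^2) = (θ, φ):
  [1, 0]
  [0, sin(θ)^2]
Non-zero Christoffel symbols (Γ^k_{ij} = Γ^k_{ji}):
Γ^θ_{φ φ} = -sin(2*θ)/2
Γ^φ_{θ φ} = 1/tan(θ)
R^φ_{θ φ θ} = ∂_φ Γ^φ_{θ θ} - ∂_θ Γ^φ_{θ φ} + Γ^φ_{φ m} Γ^m_{θ θ} - Γ^φ_{θ m} Γ^m_{θ φ}
  = (0) - (-1/sin(θ)^2) + (0) - (1/tan(θ)^2) = 1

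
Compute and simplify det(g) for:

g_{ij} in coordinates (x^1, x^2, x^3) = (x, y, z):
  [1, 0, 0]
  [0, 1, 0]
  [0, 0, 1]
Diagonal metric: det(g) = g_{11}·g_{22}·g_{33}
= (1)·(1)·(1)
det(g) = 1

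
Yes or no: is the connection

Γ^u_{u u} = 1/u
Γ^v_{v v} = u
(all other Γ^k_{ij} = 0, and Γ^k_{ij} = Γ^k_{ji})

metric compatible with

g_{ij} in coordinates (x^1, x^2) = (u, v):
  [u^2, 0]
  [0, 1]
Using ∇_k g_{ij} = ∂_k g_{ij} - Γ^m_{ki} g_{mj} - Γ^m_{kj} g_{im}:
∇_v g_{vv} = (0) - (u) - (u) = -2*u ≠ 0
So the connection is not metric compatible (it is not the Levi-Civita connection).
No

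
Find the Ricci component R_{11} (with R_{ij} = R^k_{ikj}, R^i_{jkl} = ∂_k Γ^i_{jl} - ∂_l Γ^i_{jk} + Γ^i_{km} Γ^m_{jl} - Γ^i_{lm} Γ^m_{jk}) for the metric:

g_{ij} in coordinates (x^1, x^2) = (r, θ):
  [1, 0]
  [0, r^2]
Non-zero Christoffel symbols (Γ^k_{ij} = Γ^k_{ji}):
Γ^r_{θ θ} = -r
Γ^θ_{r θ} = 1/r
R^r_{r r r} = 0 (a repeated index in an antisymmetric pair)
R^θ_{r θ r} = ∂_θ Γ^θ_{r r} - ∂_r Γ^θ_{r θ} + Γ^θ_{θ m} Γ^m_{r r} - Γ^θ_{r m} Γ^m_{r θ}
  = (0) - (-1/r^2) + (0) - (1/r^2) = 0
R_{rr} = R^r_{r r r} + R^θ_{r θ r} = (0) + (0) = 0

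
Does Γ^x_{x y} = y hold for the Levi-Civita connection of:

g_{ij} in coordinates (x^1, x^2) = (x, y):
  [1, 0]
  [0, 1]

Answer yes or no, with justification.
Γ^x_{x y} = (1/2) g^{xx} (∂_x g_{xy} + ∂_y g_{xx} - ∂_x g_{xy}) = (1/2)(1)((0) + (0) - (0)) = 0
This differs from the proposed value y.
No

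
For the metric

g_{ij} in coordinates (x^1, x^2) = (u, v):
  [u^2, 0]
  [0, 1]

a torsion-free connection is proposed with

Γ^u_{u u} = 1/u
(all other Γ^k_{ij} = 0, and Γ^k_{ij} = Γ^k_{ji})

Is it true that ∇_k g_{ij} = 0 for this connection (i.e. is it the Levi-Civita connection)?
Using ∇_k g_{ij} = ∂_k g_{ij} - Γ^m_{ki} g_{mj} - Γ^m_{kj} g_{im}:
e.g. ∇_u g_{uu} = (2*u) - (u) - (u) = 0
Every component ∇_k g_{ij} vanishes: the connection is metric compatible.
Yes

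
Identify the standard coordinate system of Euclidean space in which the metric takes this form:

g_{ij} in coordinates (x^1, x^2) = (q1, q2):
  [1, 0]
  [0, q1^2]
The line element ds^2 = dq1^2 + q1^2 dq2^2 is dr^2 + r^2 dθ^2 with q1 = r, q2 = θ.
polar coordinates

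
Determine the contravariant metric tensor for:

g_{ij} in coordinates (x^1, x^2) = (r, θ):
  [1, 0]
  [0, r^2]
The metric is diagonal, so g^{ij} is diagonal with entries 1/g_{ii}: diag(1, 1/(r^2)).
g^{ij}:
  [1, 0]
  [0, 1/r^2]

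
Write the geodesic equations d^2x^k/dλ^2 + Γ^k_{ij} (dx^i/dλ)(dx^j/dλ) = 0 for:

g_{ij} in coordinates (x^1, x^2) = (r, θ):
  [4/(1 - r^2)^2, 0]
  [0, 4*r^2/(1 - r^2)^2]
Geodesic equation: d^2x^k/dλ^2 + Γ^k_{ij} (dx^i/dλ)(dx^j/dλ) = 0.
Non-zero Christoffel symbols:
Γ^r_{r r} = 2*r/(1 - r^2)
Γ^r_{θ θ} = (r^3 + r)/(r^2 - 1)
Γ^θ_{r θ} = (-r^2 - 1)/(r^3 - r)
Substituting (the symmetric pair Γ^k_{ij}, Γ^k_{ji} combines into a factor 2):
d^2r/dλ^2 + (2*r/(1 - r^2)) (dr/dλ)^2 + ((r^3 + r)/(r^2 - 1)) (dθ/dλ)^2 = 0
d^2θ/dλ^2 + ((-2*r^2 - 2)/(r^3 - r)) (dr/dλ)(dθ/dλ) = 0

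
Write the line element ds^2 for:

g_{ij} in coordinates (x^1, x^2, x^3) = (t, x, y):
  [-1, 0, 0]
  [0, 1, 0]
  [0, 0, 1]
ds^2 = g_{ij} dx^i dx^j; only the non-zero components contribute.
ds^2 = -dt^2 + dx^2 + dy^2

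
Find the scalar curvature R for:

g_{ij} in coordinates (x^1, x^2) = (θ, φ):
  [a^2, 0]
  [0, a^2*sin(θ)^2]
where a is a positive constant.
Non-zero Christoffel symbols (Γ^k_{ij} = Γ^k_{ji}):
Γ^θ_{φ φ} = -sin(2*θ)/2
Γ^φ_{θ φ} = 1/tan(θ)
Ricci tensor (R_{ij} = R^k_{ikj}): R_{θθ} = 1, R_{θφ} = 0, R_{φφ} = sin(θ)^2
Inverse metric: g^{θθ} = 1/a^2, g^{φφ} = 1/(a^2*sin(θ)^2)
R = g^{ij} R_{ij} = (1/a^2)(1) + (1/(a^2*sin(θ)^2))(sin(θ)^2) = 2/a^2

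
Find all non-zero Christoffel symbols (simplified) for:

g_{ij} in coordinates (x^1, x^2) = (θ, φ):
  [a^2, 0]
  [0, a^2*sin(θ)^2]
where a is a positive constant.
Using Γ^k_{ij} = (1/2) g^{km} (∂_i g_{mj} + ∂_j g_{mi} - ∂_m g_{ij}); the metric is diagonal, so only the m = k term contributes.
Non-zero symbols (using the symmetry Γ^k_{ij} = Γ^k_{ji}):
Γ^θ_{φ φ} = (1/2) g^{θθ} (∂_φ g_{θφ} + ∂_φ g_{θφ} - ∂_θ g_{φφ}) = (1/2)(1/a^2)((0) + (0) - (a^2*sin(2*θ))) = -sin(2*θ)/2
Γ^φ_{θ φ} = (1/2) g^{φφ} (∂_θ g_{φφ} + ∂_φ g_{φθ} - ∂_φ g_{θφ}) = (1/2)(1/(a^2*sin(θ)^2))((a^2*sin(2*θ)) + (0) - (0)) = 1/tan(θ)
All other Christoffel symbols are zero.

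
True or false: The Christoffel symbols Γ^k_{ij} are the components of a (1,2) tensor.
Under a change of coordinates Γ picks up an inhomogeneous term ∂²x/∂x'∂x'; e.g. Γ = 0 in Cartesian coordinates but Γ^r_{θθ} = -r in polar coordinates on the same flat plane.
False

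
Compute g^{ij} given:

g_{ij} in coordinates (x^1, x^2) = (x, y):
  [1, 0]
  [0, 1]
The metric is diagonal, so g^{ij} is diagonal with entries 1/g_{ii}: diag(1, 1).
g^{ij}:
  [1, 0]
  [0, 1]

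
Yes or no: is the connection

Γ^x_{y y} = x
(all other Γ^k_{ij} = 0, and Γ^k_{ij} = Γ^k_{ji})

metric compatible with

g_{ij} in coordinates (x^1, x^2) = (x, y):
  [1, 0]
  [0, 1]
Using ∇_k g_{ij} = ∂_k g_{ij} - Γ^m_{ki} g_{mj} - Γ^m_{kj} g_{im}:
∇_y g_{xy} = (0) - (0) - (x) = -x ≠ 0
So the connection is not metric compatible (it is not the Levi-Civita connection).
No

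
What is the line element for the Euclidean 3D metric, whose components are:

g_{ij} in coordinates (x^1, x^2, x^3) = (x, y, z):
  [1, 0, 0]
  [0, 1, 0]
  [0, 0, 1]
ds^2 = g_{ij} dx^i dx^j; only the non-zero components contribute.
ds^2 = dx^2 + dy^2 + dz^2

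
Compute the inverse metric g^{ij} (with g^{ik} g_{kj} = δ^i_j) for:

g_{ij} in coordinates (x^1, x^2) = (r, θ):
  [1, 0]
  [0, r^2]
The metric is diagonal, so g^{ij} is diagonal with entries 1/g_{ii}: diag(1, 1/(r^2)).
g^{ij}:
  [1, 0]
  [0, 1/r^2]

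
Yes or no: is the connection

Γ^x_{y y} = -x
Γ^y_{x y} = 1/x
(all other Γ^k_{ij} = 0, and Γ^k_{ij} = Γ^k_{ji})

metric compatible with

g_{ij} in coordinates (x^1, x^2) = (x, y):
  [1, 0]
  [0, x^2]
Using ∇_k g_{ij} = ∂_k g_{ij} - Γ^m_{ki} g_{mj} - Γ^m_{kj} g_{im}:
e.g. ∇_x g_{yy} = (2*x) - (x) - (x) = 0
Every component ∇_k g_{ij} vanishes: the connection is metric compatible.
Yes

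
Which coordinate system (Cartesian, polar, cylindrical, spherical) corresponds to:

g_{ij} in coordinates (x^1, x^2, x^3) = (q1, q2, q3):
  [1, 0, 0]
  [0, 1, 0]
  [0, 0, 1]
All components are constant and the metric is the identity, i.e. orthonormal rectilinear coordinates.
Cartesian (3D) coordinates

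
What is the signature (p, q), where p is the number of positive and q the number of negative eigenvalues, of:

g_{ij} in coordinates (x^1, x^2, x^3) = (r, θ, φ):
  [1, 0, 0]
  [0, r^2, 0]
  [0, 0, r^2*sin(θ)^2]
The metric is diagonal, so its eigenvalues are the diagonal entries: 1, r^2, r^2*sin(θ)^2 (at a generic point, where coordinate-dependent entries are positive).
3 positive, 0 negative.
(3, 0) - Riemannian (positive definite)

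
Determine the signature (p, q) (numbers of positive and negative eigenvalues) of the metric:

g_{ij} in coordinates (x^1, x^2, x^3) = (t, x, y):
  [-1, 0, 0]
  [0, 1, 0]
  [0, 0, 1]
The metric is diagonal, so its eigenvalues are the diagonal entries: -1, 1, 1 (at a generic point, where coordinate-dependent entries are positive).
2 positive, 1 negative.
(2, 1) - Lorentzian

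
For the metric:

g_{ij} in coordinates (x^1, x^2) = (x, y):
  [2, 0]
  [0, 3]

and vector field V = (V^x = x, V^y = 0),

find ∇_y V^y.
All Christoffel symbols are zero.
∇_y V^y = ∂_y V^y + Γ^y_{y j} V^j
  = (0) + (0)(x) + (0)(0)
  = 0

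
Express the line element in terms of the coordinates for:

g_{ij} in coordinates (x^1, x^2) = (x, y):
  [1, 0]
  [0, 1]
ds^2 = g_{ij} dx^i dx^j; only the non-zero components contribute.
ds^2 = dx^2 + dy^2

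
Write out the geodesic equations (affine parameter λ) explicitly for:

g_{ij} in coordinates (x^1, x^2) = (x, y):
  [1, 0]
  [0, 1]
Geodesic equation: d^2x^k/dλ^2 + Γ^k_{ij} (dx^i/dλ)(dx^j/dλ) = 0.
All Christoffel symbols vanish, so the geodesics are straight lines:
d^2x/dλ^2 = 0
d^2y/dλ^2 = 0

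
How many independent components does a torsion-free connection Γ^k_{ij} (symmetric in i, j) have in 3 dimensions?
Γ^k_{ij} has n choices for the upper index and n(n+1)/2 independent symmetric lower index pairs.
Total = 3 × 3×4/2 = 3 × 6 = 18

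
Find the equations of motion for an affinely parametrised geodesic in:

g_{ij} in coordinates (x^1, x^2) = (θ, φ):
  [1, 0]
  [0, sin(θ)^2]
Geodesic equation: d^2x^k/dλ^2 + Γ^k_{ij} (dx^i/dλ)(dx^j/dλ) = 0.
Non-zero Christoffel symbols:
Γ^θ_{φ φ} = -sin(2*θ)/2
Γ^φ_{θ φ} = 1/tan(θ)
Substituting (the symmetric pair Γ^k_{ij}, Γ^k_{ji} combines into a factor 2):
d^2θ/dλ^2 - (sin(2*θ)/2) (dφ/dλ)^2 = 0
d^2φ/dλ^2 + (2/tan(θ)) (dθ/dλ)(dφ/dλ) = 0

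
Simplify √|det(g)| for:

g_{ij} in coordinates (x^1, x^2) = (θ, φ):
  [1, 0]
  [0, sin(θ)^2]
det(g) = sin(θ)^2
√|det(g)| = sin(θ) (taking 0 < θ < π so that |sin(θ)| = sin(θ))
Volume element: dV = sin(θ) dθ dφ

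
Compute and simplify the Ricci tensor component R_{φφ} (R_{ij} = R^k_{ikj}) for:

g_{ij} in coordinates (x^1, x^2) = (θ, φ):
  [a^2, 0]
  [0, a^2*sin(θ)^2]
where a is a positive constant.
Non-zero Christoffel symbols (Γ^k_{ij} = Γ^k_{ji}):
Γ^θ_{φ φ} = -sin(2*θ)/2
Γ^φ_{θ φ} = 1/tan(θ)
R^θ_{φ θ φ} = ∂_θ Γ^θ_{φ φ} - ∂_φ Γ^θ_{φ θ} + Γ^θ_{θ m} Γ^m_{φ φ} - Γ^θ_{φ m} Γ^m_{φ θ}
  = (-cos(2*θ)) - (0) + (0) - (-cos(θ)^2) = sin(θ)^2
R^φ_{φ φ φ} = 0 (a repeated index in an antisymmetric pair)
R_{φφ} = R^θ_{φ θ φ} + R^φ_{φ φ φ} = (sin(θ)^2) + (0) = sin(θ)^2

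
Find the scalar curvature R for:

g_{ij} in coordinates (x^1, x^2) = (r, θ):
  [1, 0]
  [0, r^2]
Non-zero Christoffel symbols (Γ^k_{ij} = Γ^k_{ji}):
Γ^r_{θ θ} = -r
Γ^θ_{r θ} = 1/r
Ricci tensor (R_{ij} = R^k_{ikj}): R_{rr} = 0, R_{rθ} = 0, R_{θθ} = 0
Inverse metric: g^{rr} = 1, g^{θθ} = 1/r^2
R = g^{ij} R_{ij} = (1)(0) + (1/r^2)(0) = 0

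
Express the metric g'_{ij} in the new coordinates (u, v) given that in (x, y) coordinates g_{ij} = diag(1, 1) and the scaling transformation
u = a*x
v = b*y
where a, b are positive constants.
Invert the transformation: x = u/a, y = v/b
g'_{ij} = (∂x^k/∂x'^i)(∂x^l/∂x'^j) g_{kl}; with g_{kl} = δ_{kl} this is Σ_k (∂x^k/∂x'^i)(∂x^k/∂x'^j).
Jacobian: ∂x/∂u = 1/a, ∂x/∂v = 0, ∂y/∂u = 0, ∂y/∂v = 1/b
g'_{uu} = (1/a)(1/a) + (0)(0) = 1/a^2
g'_{uv} = (1/a)(0) + (0)(1/b) = 0
g'_{vv} = (0)(0) + (1/b)(1/b) = 1/b^2
g'_{ij} = diag(1/a^2, 1/b^2)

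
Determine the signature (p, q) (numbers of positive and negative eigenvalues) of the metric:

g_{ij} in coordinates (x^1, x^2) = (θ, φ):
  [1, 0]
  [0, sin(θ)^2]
The metric is diagonal, so its eigenvalues are the diagonal entries: 1, sin(θ)^2 (at a generic point, where coordinate-dependent entries are positive).
2 positive, 0 negative.
(2, 0) - Riemannian (positive definite)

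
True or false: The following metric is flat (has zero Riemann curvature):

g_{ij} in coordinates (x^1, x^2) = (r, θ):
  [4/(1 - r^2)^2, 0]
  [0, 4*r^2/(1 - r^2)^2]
Non-zero Christoffel symbols:
Γ^r_{r r} = 2*r/(1 - r^2)
Γ^r_{θ θ} = (r^3 + r)/(r^2 - 1)
Γ^θ_{r θ} = (-r^2 - 1)/(r^3 - r)
Ricci tensor: R_{rr} = -4/(r^2 - 1)^2, R_{rθ} = 0, R_{θθ} = -4*r^2/(r^2 - 1)^2
The Ricci tensor is non-zero, so the Riemann tensor is non-zero: not flat.
False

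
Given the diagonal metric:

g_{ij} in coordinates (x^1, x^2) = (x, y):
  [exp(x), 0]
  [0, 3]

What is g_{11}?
With x^1 = x, x^2 = y, g_{11} = g_{xx} is the row-1, column-1 entry of the matrix.
g_{11} = exp(x)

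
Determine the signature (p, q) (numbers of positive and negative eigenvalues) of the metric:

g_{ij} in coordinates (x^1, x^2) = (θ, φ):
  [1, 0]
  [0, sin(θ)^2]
The metric is diagonal, so its eigenvalues are the diagonal entries: 1, sin(θ)^2 (at a generic point, where coordinate-dependent entries are positive).
2 positive, 0 negative.
(2, 0) - Riemannian (positive definite)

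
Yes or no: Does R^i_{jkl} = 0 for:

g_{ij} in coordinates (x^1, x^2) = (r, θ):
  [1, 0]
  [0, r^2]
Non-zero Christoffel symbols:
Γ^r_{θ θ} = -r
Γ^θ_{r θ} = 1/r
Ricci tensor: R_{rr} = 0, R_{rθ} = 0, R_{θθ} = 0
All R_{ij} vanish; in 2 dimensions the Riemann tensor is fully determined by the Ricci tensor, so R^i_{jkl} = 0: the metric is flat (curvilinear coordinates on flat space).
Yes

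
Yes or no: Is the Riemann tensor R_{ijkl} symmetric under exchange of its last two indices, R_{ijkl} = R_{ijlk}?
It is antisymmetric in the last pair: R_{ijkl} = -R_{ijlk}.
No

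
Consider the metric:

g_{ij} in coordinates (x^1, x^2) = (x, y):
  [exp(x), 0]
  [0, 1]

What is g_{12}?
With x^1 = x, x^2 = y, g_{12} = g_{xy} is the row-1, column-2 entry of the matrix.
g_{12} = 0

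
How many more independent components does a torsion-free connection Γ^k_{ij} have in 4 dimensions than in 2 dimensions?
Independent components in n dimensions: n × n(n+1)/2 = n^2(n+1)/2.
4D: 4 × 10 = 40
2D: 2 × 3 = 6
Difference = 40 - 6 = 34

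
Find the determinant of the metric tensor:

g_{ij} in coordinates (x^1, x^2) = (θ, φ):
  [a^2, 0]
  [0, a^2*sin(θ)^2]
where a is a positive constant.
For a 2×2 metric: det(g) = g_{11}·g_{22} - g_{12}·g_{21}
= (a^2)·(a^2*sin(θ)^2) - (0)·(0)
= a^4*sin(θ)^2 - 0
det(g) = a^4*sin(θ)^2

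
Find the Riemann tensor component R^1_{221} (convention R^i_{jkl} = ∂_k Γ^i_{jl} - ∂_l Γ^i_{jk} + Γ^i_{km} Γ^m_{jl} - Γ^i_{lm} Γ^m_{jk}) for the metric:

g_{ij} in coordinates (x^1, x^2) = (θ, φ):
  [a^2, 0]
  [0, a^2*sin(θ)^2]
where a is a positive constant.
Non-zero Christoffel symbols (Γ^k_{ij} = Γ^k_{ji}):
Γ^θ_{φ φ} = -sin(2*θ)/2
Γ^φ_{θ φ} = 1/tan(θ)
R^θ_{φ φ θ} = ∂_φ Γ^θ_{φ θ} - ∂_θ Γ^θ_{φ φ} + Γ^θ_{φ m} Γ^m_{φ θ} - Γ^θ_{θ m} Γ^m_{φ φ}
  = (0) - (-cos(2*θ)) + (-cos(θ)^2) - (0) = -sin(θ)^2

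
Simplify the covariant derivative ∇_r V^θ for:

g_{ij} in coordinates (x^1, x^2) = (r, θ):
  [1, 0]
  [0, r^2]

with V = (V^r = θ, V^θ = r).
Non-zero Christoffel symbols:
Γ^r_{θ θ} = -r
Γ^θ_{r θ} = 1/r
∇_r V^θ = ∂_r V^θ + Γ^θ_{r j} V^j
  = (1) + (0)(θ) + (1/r)(r)
  = 2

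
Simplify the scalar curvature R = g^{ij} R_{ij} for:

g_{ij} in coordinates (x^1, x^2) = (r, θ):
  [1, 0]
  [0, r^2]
Non-zero Christoffel symbols (Γ^k_{ij} = Γ^k_{ji}):
Γ^r_{θ θ} = -r
Γ^θ_{r θ} = 1/r
Ricci tensor (R_{ij} = R^k_{ikj}): R_{rr} = 0, R_{rθ} = 0, R_{θθ} = 0
Inverse metric: g^{rr} = 1, g^{θθ} = 1/r^2
R = g^{ij} R_{ij} = (1)(0) + (1/r^2)(0) = 0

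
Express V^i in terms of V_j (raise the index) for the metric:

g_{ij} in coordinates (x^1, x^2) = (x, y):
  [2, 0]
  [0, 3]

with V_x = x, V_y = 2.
Inverse metric (diagonal): g^{xx} = 1/2, g^{yy} = 1/3
V^i = g^{ij} V_j:
V^x = (1/2)(x) + (0)(2) = x/2
V^y = (0)(x) + (1/3)(2) = 2/3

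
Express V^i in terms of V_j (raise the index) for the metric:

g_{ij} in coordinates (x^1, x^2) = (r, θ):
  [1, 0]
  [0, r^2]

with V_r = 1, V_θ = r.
Inverse metric (diagonal): g^{rr} = 1, g^{θθ} = 1/r^2
V^i = g^{ij} V_j:
V^r = (1)(1) + (0)(r) = 1
V^θ = (0)(1) + (1/r^2)(r) = 1/r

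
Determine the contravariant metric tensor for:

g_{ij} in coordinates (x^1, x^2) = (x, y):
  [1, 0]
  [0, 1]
The metric is diagonal, so g^{ij} is diagonal with entries 1/g_{ii}: diag(1, 1).
g^{ij}:
  [1, 0]
  [0, 1]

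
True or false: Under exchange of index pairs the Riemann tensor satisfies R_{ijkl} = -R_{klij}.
The pair-exchange symmetry has a plus sign: R_{ijkl} = +R_{klij}.
False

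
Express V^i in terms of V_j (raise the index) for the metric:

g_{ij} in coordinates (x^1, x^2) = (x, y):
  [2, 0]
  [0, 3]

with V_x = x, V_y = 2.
Inverse metric (diagonal): g^{xx} = 1/2, g^{yy} = 1/3
V^i = g^{ij} V_j:
V^x = (1/2)(x) + (0)(2) = x/2
V^y = (0)(x) + (1/3)(2) = 2/3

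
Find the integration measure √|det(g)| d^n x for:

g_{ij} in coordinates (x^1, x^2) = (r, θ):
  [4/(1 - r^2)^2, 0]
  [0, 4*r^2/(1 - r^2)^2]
det(g) = 16*r^2/(1 - r^2)^4
√|det(g)| = 4*r/(r^2 - 1)^2
Volume element: dV = 4*r/(r^2 - 1)^2 dr dθ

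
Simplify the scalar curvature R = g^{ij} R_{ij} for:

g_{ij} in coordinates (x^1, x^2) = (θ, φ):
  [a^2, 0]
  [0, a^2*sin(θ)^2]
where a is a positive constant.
Non-zero Christoffel symbols (Γ^k_{ij} = Γ^k_{ji}):
Γ^θ_{φ φ} = -sin(2*θ)/2
Γ^φ_{θ φ} = 1/tan(θ)
Ricci tensor (R_{ij} = R^k_{ikj}): R_{θθ} = 1, R_{θφ} = 0, R_{φφ} = sin(θ)^2
Inverse metric: g^{θθ} = 1/a^2, g^{φφ} = 1/(a^2*sin(θ)^2)
R = g^{ij} R_{ij} = (1/a^2)(1) + (1/(a^2*sin(θ)^2))(sin(θ)^2) = 2/a^2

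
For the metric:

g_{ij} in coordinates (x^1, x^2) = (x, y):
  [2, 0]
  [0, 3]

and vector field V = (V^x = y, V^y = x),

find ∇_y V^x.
All Christoffel symbols are zero.
∇_y V^x = ∂_y V^x + Γ^x_{y j} V^j
  = (1) + (0)(y) + (0)(x)
  = 1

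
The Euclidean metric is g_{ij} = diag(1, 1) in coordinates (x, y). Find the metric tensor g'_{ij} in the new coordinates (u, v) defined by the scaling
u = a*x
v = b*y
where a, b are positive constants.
Invert the transformation: x = u/a, y = v/b
g'_{ij} = (∂x^k/∂x'^i)(∂x^l/∂x'^j) g_{kl}; with g_{kl} = δ_{kl} this is Σ_k (∂x^k/∂x'^i)(∂x^k/∂x'^j).
Jacobian: ∂x/∂u = 1/a, ∂x/∂v = 0, ∂y/∂u = 0, ∂y/∂v = 1/b
g'_{uu} = (1/a)(1/a) + (0)(0) = 1/a^2
g'_{uv} = (1/a)(0) + (0)(1/b) = 0
g'_{vv} = (0)(0) + (1/b)(1/b) = 1/b^2
g'_{ij} = diag(1/a^2, 1/b^2)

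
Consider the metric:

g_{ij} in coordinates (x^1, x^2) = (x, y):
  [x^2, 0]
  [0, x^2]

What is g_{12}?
With x^1 = x, x^2 = y, g_{12} = g_{xy} is the row-1, column-2 entry of the matrix.
g_{12} = 0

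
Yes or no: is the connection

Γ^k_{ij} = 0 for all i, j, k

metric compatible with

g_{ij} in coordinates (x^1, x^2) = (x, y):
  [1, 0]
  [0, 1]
Using ∇_k g_{ij} = ∂_k g_{ij} - Γ^m_{ki} g_{mj} - Γ^m_{kj} g_{im}:
e.g. ∇_x g_{xx} = (0) - (0) - (0) = 0
Every component ∇_k g_{ij} vanishes: the connection is metric compatible.
Yes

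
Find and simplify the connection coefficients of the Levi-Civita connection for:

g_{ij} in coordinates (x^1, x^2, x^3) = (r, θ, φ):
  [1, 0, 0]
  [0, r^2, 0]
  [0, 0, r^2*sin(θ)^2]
Using Γ^k_{ij} = (1/2) g^{km} (∂_i g_{mj} + ∂_j g_{mi} - ∂_m g_{ij}); the metric is diagonal, so only the m = k term contributes.
Non-zero symbols (using the symmetry Γ^k_{ij} = Γ^k_{ji}):
Γ^r_{θ θ} = (1/2) g^{rr} (∂_θ g_{rθ} + ∂_θ g_{rθ} - ∂_r g_{θθ}) = (1/2)(1)((0) + (0) - (2*r)) = -r
Γ^r_{φ φ} = (1/2) g^{rr} (∂_φ g_{rφ} + ∂_φ g_{rφ} - ∂_r g_{φφ}) = (1/2)(1)((0) + (0) - (2*r*sin(θ)^2)) = -r*sin(θ)^2
Γ^θ_{r θ} = (1/2) g^{θθ} (∂_r g_{θθ} + ∂_θ g_{θr} - ∂_θ g_{rθ}) = (1/2)(1/r^2)((2*r) + (0) - (0)) = 1/r
Γ^θ_{φ φ} = (1/2) g^{θθ} (∂_φ g_{θφ} + ∂_φ g_{θφ} - ∂_θ g_{φφ}) = (1/2)(1/r^2)((0) + (0) - (r^2*sin(2*θ))) = -sin(2*θ)/2
Γ^φ_{r φ} = (1/2) g^{φφ} (∂_r g_{φφ} + ∂_φ g_{φr} - ∂_φ g_{rφ}) = (1/2)(1/(r^2*sin(θ)^2))((2*r*sin(θ)^2) + (0) - (0)) = 1/r
Γ^φ_{θ φ} = (1/2) g^{φφ} (∂_θ g_{φφ} + ∂_φ g_{φθ} - ∂_φ g_{θφ}) = (1/2)(1/(r^2*sin(θ)^2))((r^2*sin(2*θ)) + (0) - (0)) = 1/tan(θ)
All other Christoffel symbols are zero.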